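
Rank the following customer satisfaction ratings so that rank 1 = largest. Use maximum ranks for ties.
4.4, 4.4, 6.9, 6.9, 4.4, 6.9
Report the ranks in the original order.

6, 6, 3, 3, 6, 3

Sorted (descending): 6.9, 6.9, 6.9, 4.4, 4.4, 4.4
The 3 values of 6.9 occupy positions 1–3 → each gets rank 3.
The 3 values of 4.4 occupy positions 4–6 → each gets rank 6.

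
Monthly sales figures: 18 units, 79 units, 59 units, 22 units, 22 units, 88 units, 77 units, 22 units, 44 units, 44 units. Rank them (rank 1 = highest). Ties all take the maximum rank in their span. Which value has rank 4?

Sorted (descending): 88, 79, 77, 59, 44, 44, 22, 22, 22, 18
The 2 values of 44 occupy positions 5–6 → each gets rank 6.
The 3 values of 22 occupy positions 7–9 → each gets rank 9.
Rank 4 → value 59.

59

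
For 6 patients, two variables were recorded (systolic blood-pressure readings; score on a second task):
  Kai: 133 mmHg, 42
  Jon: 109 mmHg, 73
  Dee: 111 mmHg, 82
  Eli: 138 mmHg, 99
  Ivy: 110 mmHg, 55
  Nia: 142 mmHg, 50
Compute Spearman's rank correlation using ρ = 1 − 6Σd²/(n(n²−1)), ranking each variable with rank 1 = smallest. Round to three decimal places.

-0.143

Ranks of variable 1: 4, 1, 3, 5, 2, 6
Ranks of variable 2: 1, 4, 5, 6, 3, 2
d = r₁ − r₂: 3, -3, -2, -1, -1, 4
d²: 9, 9, 4, 1, 1, 16; Σd² = 40
ρ = 1 − 6·40/(6·35) = 1 − 240/210 = -0.143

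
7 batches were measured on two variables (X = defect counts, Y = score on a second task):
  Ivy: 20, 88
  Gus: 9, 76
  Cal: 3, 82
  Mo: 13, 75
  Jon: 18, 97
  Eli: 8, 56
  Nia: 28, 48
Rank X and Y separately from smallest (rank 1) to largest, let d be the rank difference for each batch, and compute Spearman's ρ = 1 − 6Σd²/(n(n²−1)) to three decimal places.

Ranks of variable 1: 6, 3, 1, 4, 5, 2, 7
Ranks of variable 2: 6, 4, 5, 3, 7, 2, 1
d = r₁ − r₂: 0, -1, -4, 1, -2, 0, 6
d²: 0, 1, 16, 1, 4, 0, 36; Σd² = 58
ρ = 1 − 6·58/(7·48) = 1 − 348/336 = -0.036

-0.036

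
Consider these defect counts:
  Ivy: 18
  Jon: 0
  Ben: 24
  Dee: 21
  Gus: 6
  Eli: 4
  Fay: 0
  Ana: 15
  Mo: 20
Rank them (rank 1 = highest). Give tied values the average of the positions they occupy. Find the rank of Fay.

Sorted (descending): 24, 21, 20, 18, 15, 6, 4, 0, 0
The 2 values of 0 occupy positions 8–9 → average rank (8+9)/2 = 8.5.
Fay has value 0 → rank 8.5.

8.5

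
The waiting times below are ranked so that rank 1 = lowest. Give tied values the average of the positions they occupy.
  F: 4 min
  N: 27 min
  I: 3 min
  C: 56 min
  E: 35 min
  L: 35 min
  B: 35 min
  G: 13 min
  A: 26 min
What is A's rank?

4

Sorted (ascending): 3, 4, 13, 26, 27, 35, 35, 35, 56
The 3 values of 35 occupy positions 6–8 → average rank 7.
A has value 26 min → rank 4.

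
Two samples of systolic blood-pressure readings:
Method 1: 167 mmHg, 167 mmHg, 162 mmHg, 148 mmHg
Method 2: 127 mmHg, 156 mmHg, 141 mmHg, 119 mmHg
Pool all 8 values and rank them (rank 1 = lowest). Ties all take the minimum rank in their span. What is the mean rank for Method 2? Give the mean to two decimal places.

2.75

Sorted (ascending): 119, 127, 141, 148, 156, 162, 167, 167
The 2 values of 167 occupy positions 7–8 → each gets rank 7.
Method 2 values → pooled ranks: 127→2, 156→5, 141→3, 119→1
Mean rank = (2 + 5 + 3 + 1) / 4 = 2.75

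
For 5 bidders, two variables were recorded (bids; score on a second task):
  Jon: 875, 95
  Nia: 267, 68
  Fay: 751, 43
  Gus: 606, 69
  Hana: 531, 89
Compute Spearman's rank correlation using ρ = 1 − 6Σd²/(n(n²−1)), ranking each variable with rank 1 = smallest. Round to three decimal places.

0.300

Ranks of variable 1: 5, 1, 4, 3, 2
Ranks of variable 2: 5, 2, 1, 3, 4
d = r₁ − r₂: 0, -1, 3, 0, -2
d²: 0, 1, 9, 0, 4; Σd² = 14
ρ = 1 − 6·14/(5·24) = 1 − 84/120 = 0.300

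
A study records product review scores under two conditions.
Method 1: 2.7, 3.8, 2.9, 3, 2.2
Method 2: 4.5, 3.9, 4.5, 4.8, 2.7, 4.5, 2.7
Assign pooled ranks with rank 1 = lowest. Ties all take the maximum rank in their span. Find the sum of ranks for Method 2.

Sorted (ascending): 2.2, 2.7, 2.7, 2.7, 2.9, 3, 3.8, 3.9, 4.5, 4.5, 4.5, 4.8
The 3 values of 2.7 occupy positions 2–4 → each gets rank 4.
The 3 values of 4.5 occupy positions 9–11 → each gets rank 11.
Method 2 values → pooled ranks: 4.5→11, 3.9→8, 4.5→11, 4.8→12, 2.7→4, 4.5→11, 2.7→4
Rank sum = 11 + 8 + 11 + 12 + 4 + 11 + 4 = 61

61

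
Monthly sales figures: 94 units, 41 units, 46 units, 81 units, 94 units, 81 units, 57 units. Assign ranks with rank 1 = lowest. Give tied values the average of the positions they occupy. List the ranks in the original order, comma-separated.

Sorted (ascending): 41, 46, 57, 81, 81, 94, 94
The 2 values of 81 occupy positions 4–5 → average rank (4+5)/2 = 4.5.
The 2 values of 94 occupy positions 6–7 → average rank (6+7)/2 = 6.5.

6.5, 1, 2, 4.5, 6.5, 4.5, 3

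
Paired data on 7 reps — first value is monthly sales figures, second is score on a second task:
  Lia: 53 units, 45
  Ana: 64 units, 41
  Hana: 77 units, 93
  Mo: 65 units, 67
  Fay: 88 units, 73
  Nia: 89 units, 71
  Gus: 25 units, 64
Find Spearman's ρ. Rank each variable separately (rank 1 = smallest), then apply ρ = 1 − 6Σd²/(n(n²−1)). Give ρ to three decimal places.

Ranks of variable 1: 2, 3, 5, 4, 6, 7, 1
Ranks of variable 2: 2, 1, 7, 4, 6, 5, 3
d = r₁ − r₂: 0, 2, -2, 0, 0, 2, -2
d²: 0, 4, 4, 0, 0, 4, 4; Σd² = 16
ρ = 1 − 6·16/(7·48) = 1 − 96/336 = 0.714

0.714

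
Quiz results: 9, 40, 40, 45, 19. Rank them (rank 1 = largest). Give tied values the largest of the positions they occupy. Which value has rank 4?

19

Sorted (descending): 45, 40, 40, 19, 9
The 2 values of 40 occupy positions 2–3 → each gets rank 3.
Rank 4 → value 19.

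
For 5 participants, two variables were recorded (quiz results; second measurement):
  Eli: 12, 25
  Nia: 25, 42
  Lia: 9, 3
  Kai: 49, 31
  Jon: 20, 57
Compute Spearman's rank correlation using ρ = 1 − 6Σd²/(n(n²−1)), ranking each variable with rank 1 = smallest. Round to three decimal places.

0.600

Ranks of variable 1: 2, 4, 1, 5, 3
Ranks of variable 2: 2, 4, 1, 3, 5
d = r₁ − r₂: 0, 0, 0, 2, -2
d²: 0, 0, 0, 4, 4; Σd² = 8
ρ = 1 − 6·8/(5·24) = 1 − 48/120 = 0.600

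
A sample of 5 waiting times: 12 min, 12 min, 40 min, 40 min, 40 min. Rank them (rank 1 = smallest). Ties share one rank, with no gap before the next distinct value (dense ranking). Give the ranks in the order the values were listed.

1, 1, 2, 2, 2

Sorted (ascending): 12, 12, 40, 40, 40
The 2 values of 12 share dense rank 1.
The 3 values of 40 share dense rank 2.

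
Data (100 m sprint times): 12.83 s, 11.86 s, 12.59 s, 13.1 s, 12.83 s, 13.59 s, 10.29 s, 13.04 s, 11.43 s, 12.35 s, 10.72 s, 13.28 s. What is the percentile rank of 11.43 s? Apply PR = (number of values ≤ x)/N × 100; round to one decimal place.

N = 12.
Strictly below 11.43: 2. Equal to 11.43: 1.
PR = 3/12 × 100 = 25.0

25.0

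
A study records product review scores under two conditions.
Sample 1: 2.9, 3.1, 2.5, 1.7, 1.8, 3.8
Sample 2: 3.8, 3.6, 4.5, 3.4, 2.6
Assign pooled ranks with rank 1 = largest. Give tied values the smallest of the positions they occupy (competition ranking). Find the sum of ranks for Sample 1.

45

Sorted (descending): 4.5, 3.8, 3.8, 3.6, 3.4, 3.1, 2.9, 2.6, 2.5, 1.8, 1.7
The 2 values of 3.8 occupy positions 2–3 → each gets rank 2.
Sample 1 values → pooled ranks: 2.9→7, 3.1→6, 2.5→9, 1.7→11, 1.8→10, 3.8→2
Rank sum = 7 + 6 + 9 + 11 + 10 + 2 = 45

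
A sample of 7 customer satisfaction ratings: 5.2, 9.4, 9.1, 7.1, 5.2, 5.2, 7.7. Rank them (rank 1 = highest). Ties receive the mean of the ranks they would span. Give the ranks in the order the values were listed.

Sorted (descending): 9.4, 9.1, 7.7, 7.1, 5.2, 5.2, 5.2
The 3 values of 5.2 occupy positions 5–7 → average rank 6.

6, 1, 2, 4, 6, 6, 3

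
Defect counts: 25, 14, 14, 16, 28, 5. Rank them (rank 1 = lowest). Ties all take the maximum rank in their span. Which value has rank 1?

5

Sorted (ascending): 5, 14, 14, 16, 25, 28
The 2 values of 14 occupy positions 2–3 → each gets rank 3.
Rank 1 → value 5.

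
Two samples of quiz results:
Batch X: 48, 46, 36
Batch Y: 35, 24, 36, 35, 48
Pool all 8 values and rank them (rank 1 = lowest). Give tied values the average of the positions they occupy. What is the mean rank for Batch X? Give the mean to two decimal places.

Sorted (ascending): 24, 35, 35, 36, 36, 46, 48, 48
The 2 values of 35 occupy positions 2–3 → average rank (2+3)/2 = 2.5.
The 2 values of 36 occupy positions 4–5 → average rank (4+5)/2 = 4.5.
The 2 values of 48 occupy positions 7–8 → average rank (7+8)/2 = 7.5.
Batch X values → pooled ranks: 48→7.5, 46→6, 36→4.5
Mean rank = (7.5 + 6 + 4.5) / 3 = 6.00

6.00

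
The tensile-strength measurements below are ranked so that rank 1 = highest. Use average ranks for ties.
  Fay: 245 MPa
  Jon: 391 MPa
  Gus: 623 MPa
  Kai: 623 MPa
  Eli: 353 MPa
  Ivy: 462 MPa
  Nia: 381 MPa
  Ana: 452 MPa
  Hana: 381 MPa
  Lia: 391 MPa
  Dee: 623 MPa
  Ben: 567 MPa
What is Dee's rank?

Sorted (descending): 623, 623, 623, 567, 462, 452, 391, 391, 381, 381, 353, 245
The 3 values of 623 occupy positions 1–3 → average rank 2.
The 2 values of 391 occupy positions 7–8 → average rank (7+8)/2 = 7.5.
The 2 values of 381 occupy positions 9–10 → average rank (9+10)/2 = 9.5.
Dee has value 623 MPa → rank 2.

2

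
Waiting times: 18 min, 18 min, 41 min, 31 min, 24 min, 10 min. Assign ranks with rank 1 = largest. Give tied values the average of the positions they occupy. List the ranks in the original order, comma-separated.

Sorted (descending): 41, 31, 24, 18, 18, 10
The 2 values of 18 occupy positions 4–5 → average rank (4+5)/2 = 4.5.

4.5, 4.5, 1, 2, 3, 6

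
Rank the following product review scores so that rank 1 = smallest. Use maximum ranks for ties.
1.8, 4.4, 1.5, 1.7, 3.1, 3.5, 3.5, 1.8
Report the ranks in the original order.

Sorted (ascending): 1.5, 1.7, 1.8, 1.8, 3.1, 3.5, 3.5, 4.4
The 2 values of 1.8 occupy positions 3–4 → each gets rank 4.
The 2 values of 3.5 occupy positions 6–7 → each gets rank 7.

4, 8, 1, 2, 5, 7, 7, 4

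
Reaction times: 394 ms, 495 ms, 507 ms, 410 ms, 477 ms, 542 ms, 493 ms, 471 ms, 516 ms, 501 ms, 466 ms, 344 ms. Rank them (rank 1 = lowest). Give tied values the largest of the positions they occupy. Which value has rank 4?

Sorted (ascending): 344, 394, 410, 466, 471, 477, 493, 495, 501, 507, 516, 542
No ties — each value takes its position as its rank.
Rank 4 → value 466.

466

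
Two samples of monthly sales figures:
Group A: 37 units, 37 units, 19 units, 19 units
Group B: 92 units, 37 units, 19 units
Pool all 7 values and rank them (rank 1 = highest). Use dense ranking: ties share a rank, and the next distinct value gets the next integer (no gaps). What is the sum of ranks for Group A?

Sorted (descending): 92, 37, 37, 37, 19, 19, 19
The 3 values of 37 share dense rank 2.
The 3 values of 19 share dense rank 3.
Remaining distinct values take the next consecutive integers.
Group A values → pooled ranks: 37→2, 37→2, 19→3, 19→3
Rank sum = 2 + 2 + 3 + 3 = 10

10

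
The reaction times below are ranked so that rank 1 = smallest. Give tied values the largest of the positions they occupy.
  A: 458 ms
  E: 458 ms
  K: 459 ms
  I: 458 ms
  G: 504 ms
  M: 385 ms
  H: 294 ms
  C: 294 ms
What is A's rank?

6

Sorted (ascending): 294, 294, 385, 458, 458, 458, 459, 504
The 2 values of 294 occupy positions 1–2 → each gets rank 2.
The 3 values of 458 occupy positions 4–6 → each gets rank 6.
A has value 458 ms → rank 6.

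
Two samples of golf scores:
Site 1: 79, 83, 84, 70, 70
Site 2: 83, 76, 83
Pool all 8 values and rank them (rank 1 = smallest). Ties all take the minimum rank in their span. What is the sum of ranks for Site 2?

13

Sorted (ascending): 70, 70, 76, 79, 83, 83, 83, 84
The 2 values of 70 occupy positions 1–2 → each gets rank 1.
The 3 values of 83 occupy positions 5–7 → each gets rank 5.
Site 2 values → pooled ranks: 83→5, 76→3, 83→5
Rank sum = 5 + 3 + 5 = 13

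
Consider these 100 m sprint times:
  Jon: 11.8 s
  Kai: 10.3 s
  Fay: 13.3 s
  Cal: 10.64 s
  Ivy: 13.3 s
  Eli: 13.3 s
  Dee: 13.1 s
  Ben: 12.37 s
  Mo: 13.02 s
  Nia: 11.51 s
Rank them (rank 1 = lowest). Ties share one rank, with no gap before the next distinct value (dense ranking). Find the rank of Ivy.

Sorted (ascending): 10.3, 10.64, 11.51, 11.8, 12.37, 13.02, 13.1, 13.3, 13.3, 13.3
The 3 values of 13.3 share dense rank 8.
Remaining distinct values take the next consecutive integers.
Ivy has value 13.3 s → rank 8.

8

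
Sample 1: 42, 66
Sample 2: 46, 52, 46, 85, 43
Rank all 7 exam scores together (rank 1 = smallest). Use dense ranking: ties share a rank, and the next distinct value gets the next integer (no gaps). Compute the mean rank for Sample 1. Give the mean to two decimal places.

Sorted (ascending): 42, 43, 46, 46, 52, 66, 85
The 2 values of 46 share dense rank 3.
Remaining distinct values take the next consecutive integers.
Sample 1 values → pooled ranks: 42→1, 66→5
Mean rank = (1 + 5) / 2 = 3.00

3.00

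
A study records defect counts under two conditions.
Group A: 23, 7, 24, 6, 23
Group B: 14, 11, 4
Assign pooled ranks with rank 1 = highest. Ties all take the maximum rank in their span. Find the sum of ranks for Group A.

20

Sorted (descending): 24, 23, 23, 14, 11, 7, 6, 4
The 2 values of 23 occupy positions 2–3 → each gets rank 3.
Group A values → pooled ranks: 23→3, 7→6, 24→1, 6→7, 23→3
Rank sum = 3 + 6 + 1 + 7 + 3 = 20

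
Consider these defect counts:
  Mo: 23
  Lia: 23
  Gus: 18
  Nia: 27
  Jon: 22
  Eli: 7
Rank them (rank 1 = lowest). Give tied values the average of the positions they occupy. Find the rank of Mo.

4.5

Sorted (ascending): 7, 18, 22, 23, 23, 27
The 2 values of 23 occupy positions 4–5 → average rank (4+5)/2 = 4.5.
Mo has value 23 → rank 4.5.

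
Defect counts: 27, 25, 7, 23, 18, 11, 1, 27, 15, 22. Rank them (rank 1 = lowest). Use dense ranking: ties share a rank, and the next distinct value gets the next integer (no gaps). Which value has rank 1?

1

Sorted (ascending): 1, 7, 11, 15, 18, 22, 23, 25, 27, 27
The 2 values of 27 share dense rank 9.
Remaining distinct values take the next consecutive integers.
Rank 1 → value 1.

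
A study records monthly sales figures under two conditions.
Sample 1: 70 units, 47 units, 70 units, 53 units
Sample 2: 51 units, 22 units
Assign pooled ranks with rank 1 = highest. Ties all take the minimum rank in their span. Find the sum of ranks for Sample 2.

Sorted (descending): 70, 70, 53, 51, 47, 22
The 2 values of 70 occupy positions 1–2 → each gets rank 1.
Sample 2 values → pooled ranks: 51→4, 22→6
Rank sum = 4 + 6 = 10

10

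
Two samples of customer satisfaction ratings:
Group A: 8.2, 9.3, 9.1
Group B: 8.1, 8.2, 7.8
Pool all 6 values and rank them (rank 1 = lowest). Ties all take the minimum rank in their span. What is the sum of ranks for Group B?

6

Sorted (ascending): 7.8, 8.1, 8.2, 8.2, 9.1, 9.3
The 2 values of 8.2 occupy positions 3–4 → each gets rank 3.
Group B values → pooled ranks: 8.1→2, 8.2→3, 7.8→1
Rank sum = 2 + 3 + 1 = 6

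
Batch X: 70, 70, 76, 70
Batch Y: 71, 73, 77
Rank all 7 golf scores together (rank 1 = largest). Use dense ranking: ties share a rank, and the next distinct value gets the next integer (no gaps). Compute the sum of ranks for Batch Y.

8

Sorted (descending): 77, 76, 73, 71, 70, 70, 70
The 3 values of 70 share dense rank 5.
Remaining distinct values take the next consecutive integers.
Batch Y values → pooled ranks: 71→4, 73→3, 77→1
Rank sum = 4 + 3 + 1 = 8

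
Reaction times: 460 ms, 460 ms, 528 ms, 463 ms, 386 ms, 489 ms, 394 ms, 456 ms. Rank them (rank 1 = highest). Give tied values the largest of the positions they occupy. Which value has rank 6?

456

Sorted (descending): 528, 489, 463, 460, 460, 456, 394, 386
The 2 values of 460 occupy positions 4–5 → each gets rank 5.
Rank 6 → value 456.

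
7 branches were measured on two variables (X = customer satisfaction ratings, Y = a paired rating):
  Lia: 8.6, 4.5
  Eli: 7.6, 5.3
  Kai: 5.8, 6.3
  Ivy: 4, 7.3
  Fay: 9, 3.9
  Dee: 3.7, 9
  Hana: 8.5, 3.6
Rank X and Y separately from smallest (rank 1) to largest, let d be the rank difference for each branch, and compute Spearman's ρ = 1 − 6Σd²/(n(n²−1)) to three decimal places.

-0.893

Ranks of variable 1: 6, 4, 3, 2, 7, 1, 5
Ranks of variable 2: 3, 4, 5, 6, 2, 7, 1
d = r₁ − r₂: 3, 0, -2, -4, 5, -6, 4
d²: 9, 0, 4, 16, 25, 36, 16; Σd² = 106
ρ = 1 − 6·106/(7·48) = 1 − 636/336 = -0.893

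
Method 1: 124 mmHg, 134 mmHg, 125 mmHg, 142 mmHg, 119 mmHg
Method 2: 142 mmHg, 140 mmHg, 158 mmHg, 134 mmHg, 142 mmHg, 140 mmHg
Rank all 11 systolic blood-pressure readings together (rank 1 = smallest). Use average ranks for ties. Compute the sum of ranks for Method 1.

19.5

Sorted (ascending): 119, 124, 125, 134, 134, 140, 140, 142, 142, 142, 158
The 2 values of 134 occupy positions 4–5 → average rank (4+5)/2 = 4.5.
The 2 values of 140 occupy positions 6–7 → average rank (6+7)/2 = 6.5.
The 3 values of 142 occupy positions 8–10 → average rank 9.
Method 1 values → pooled ranks: 124→2, 134→4.5, 125→3, 142→9, 119→1
Rank sum = 2 + 4.5 + 3 + 9 + 1 = 19.5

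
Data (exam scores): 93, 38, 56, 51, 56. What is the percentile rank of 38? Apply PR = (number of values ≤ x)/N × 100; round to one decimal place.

N = 5.
Strictly below 38: 0. Equal to 38: 1.
PR = 1/5 × 100 = 20.0

20.0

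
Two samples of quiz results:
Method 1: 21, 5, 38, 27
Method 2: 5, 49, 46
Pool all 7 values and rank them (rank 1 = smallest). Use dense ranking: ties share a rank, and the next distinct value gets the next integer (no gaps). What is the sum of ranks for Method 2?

Sorted (ascending): 5, 5, 21, 27, 38, 46, 49
The 2 values of 5 share dense rank 1.
Remaining distinct values take the next consecutive integers.
Method 2 values → pooled ranks: 5→1, 49→6, 46→5
Rank sum = 1 + 6 + 5 = 12

12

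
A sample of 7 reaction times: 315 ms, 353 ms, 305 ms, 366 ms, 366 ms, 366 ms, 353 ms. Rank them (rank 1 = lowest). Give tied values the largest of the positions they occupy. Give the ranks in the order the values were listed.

2, 4, 1, 7, 7, 7, 4

Sorted (ascending): 305, 315, 353, 353, 366, 366, 366
The 2 values of 353 occupy positions 3–4 → each gets rank 4.
The 3 values of 366 occupy positions 5–7 → each gets rank 7.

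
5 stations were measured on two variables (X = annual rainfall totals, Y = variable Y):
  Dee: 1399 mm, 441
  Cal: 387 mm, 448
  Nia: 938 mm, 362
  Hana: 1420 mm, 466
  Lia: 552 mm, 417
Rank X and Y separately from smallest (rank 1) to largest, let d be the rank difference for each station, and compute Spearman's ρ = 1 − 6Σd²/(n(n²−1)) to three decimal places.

0.300

Ranks of variable 1: 4, 1, 3, 5, 2
Ranks of variable 2: 3, 4, 1, 5, 2
d = r₁ − r₂: 1, -3, 2, 0, 0
d²: 1, 9, 4, 0, 0; Σd² = 14
ρ = 1 − 6·14/(5·24) = 1 − 84/120 = 0.300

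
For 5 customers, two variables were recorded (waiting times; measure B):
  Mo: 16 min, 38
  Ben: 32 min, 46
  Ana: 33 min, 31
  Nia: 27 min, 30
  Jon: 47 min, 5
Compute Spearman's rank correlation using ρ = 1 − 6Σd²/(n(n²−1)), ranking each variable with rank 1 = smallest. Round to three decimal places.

Ranks of variable 1: 1, 3, 4, 2, 5
Ranks of variable 2: 4, 5, 3, 2, 1
d = r₁ − r₂: -3, -2, 1, 0, 4
d²: 9, 4, 1, 0, 16; Σd² = 30
ρ = 1 − 6·30/(5·24) = 1 − 180/120 = -0.500

-0.500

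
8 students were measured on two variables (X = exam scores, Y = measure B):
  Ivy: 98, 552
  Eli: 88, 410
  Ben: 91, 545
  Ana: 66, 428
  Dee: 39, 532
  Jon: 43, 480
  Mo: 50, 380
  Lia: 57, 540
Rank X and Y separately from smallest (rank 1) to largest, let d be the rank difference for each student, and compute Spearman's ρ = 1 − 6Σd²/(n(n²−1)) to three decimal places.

Ranks of variable 1: 8, 6, 7, 5, 1, 2, 3, 4
Ranks of variable 2: 8, 2, 7, 3, 5, 4, 1, 6
d = r₁ − r₂: 0, 4, 0, 2, -4, -2, 2, -2
d²: 0, 16, 0, 4, 16, 4, 4, 4; Σd² = 48
ρ = 1 − 6·48/(8·63) = 1 − 288/504 = 0.429

0.429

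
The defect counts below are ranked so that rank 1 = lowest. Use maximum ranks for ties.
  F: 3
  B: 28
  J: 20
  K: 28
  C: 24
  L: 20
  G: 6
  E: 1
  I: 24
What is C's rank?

7

Sorted (ascending): 1, 3, 6, 20, 20, 24, 24, 28, 28
The 2 values of 20 occupy positions 4–5 → each gets rank 5.
The 2 values of 24 occupy positions 6–7 → each gets rank 7.
The 2 values of 28 occupy positions 8–9 → each gets rank 9.
C has value 24 → rank 7.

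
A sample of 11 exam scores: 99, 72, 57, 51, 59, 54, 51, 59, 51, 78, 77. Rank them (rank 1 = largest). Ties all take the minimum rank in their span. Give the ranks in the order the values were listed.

Sorted (descending): 99, 78, 77, 72, 59, 59, 57, 54, 51, 51, 51
The 2 values of 59 occupy positions 5–6 → each gets rank 5.
The 3 values of 51 occupy positions 9–11 → each gets rank 9.

1, 4, 7, 9, 5, 8, 9, 5, 9, 2, 3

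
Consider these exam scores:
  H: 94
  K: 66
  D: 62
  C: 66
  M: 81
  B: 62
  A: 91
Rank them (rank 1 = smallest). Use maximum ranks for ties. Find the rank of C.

Sorted (ascending): 62, 62, 66, 66, 81, 91, 94
The 2 values of 62 occupy positions 1–2 → each gets rank 2.
The 2 values of 66 occupy positions 3–4 → each gets rank 4.
C has value 66 → rank 4.

4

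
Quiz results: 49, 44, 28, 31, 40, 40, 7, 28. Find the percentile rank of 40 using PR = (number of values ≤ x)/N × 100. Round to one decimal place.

N = 8.
Strictly below 40: 4. Equal to 40: 2.
PR = 6/8 × 100 = 75.0

75.0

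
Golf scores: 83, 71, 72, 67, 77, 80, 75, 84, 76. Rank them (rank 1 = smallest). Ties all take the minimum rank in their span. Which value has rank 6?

77

Sorted (ascending): 67, 71, 72, 75, 76, 77, 80, 83, 84
No ties — each value takes its position as its rank.
Rank 6 → value 77.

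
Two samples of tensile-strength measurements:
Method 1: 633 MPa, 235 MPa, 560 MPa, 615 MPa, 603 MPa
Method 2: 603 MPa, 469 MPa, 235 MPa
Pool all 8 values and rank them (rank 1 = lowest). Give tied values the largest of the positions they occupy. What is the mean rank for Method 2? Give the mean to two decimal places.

3.67

Sorted (ascending): 235, 235, 469, 560, 603, 603, 615, 633
The 2 values of 235 occupy positions 1–2 → each gets rank 2.
The 2 values of 603 occupy positions 5–6 → each gets rank 6.
Method 2 values → pooled ranks: 603→6, 469→3, 235→2
Mean rank = (6 + 3 + 2) / 3 = 3.67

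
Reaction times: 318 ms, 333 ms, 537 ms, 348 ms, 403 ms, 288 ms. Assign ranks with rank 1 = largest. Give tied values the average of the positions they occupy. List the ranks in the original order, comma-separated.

5, 4, 1, 3, 2, 6

Sorted (descending): 537, 403, 348, 333, 318, 288
No ties — each value takes its position as its rank.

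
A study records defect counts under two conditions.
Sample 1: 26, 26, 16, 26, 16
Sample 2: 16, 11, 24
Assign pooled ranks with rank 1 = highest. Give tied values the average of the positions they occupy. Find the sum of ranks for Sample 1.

18

Sorted (descending): 26, 26, 26, 24, 16, 16, 16, 11
The 3 values of 26 occupy positions 1–3 → average rank 2.
The 3 values of 16 occupy positions 5–7 → average rank 6.
Sample 1 values → pooled ranks: 26→2, 26→2, 16→6, 26→2, 16→6
Rank sum = 2 + 2 + 6 + 2 + 6 = 18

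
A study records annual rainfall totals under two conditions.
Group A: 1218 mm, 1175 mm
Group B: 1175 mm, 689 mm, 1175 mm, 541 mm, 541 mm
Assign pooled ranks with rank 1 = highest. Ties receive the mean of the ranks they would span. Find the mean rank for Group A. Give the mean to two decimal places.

Sorted (descending): 1218, 1175, 1175, 1175, 689, 541, 541
The 3 values of 1175 occupy positions 2–4 → average rank 3.
The 2 values of 541 occupy positions 6–7 → average rank (6+7)/2 = 6.5.
Group A values → pooled ranks: 1218→1, 1175→3
Mean rank = (1 + 3) / 2 = 2.00

2.00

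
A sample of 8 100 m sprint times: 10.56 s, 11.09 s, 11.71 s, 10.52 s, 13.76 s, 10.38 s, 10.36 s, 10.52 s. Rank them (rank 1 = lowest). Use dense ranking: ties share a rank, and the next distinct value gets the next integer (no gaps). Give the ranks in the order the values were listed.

Sorted (ascending): 10.36, 10.38, 10.52, 10.52, 10.56, 11.09, 11.71, 13.76
The 2 values of 10.52 share dense rank 3.
Remaining distinct values take the next consecutive integers.

4, 5, 6, 3, 7, 2, 1, 3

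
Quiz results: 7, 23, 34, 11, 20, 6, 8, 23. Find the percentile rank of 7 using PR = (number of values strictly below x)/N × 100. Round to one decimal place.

N = 8.
Strictly below 7: 1. Equal to 7: 1.
PR = 1/8 × 100 = 12.5

12.5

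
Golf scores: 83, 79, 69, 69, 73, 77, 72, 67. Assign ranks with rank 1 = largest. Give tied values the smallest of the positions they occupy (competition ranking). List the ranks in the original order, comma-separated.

1, 2, 6, 6, 4, 3, 5, 8

Sorted (descending): 83, 79, 77, 73, 72, 69, 69, 67
The 2 values of 69 occupy positions 6–7 → each gets rank 6.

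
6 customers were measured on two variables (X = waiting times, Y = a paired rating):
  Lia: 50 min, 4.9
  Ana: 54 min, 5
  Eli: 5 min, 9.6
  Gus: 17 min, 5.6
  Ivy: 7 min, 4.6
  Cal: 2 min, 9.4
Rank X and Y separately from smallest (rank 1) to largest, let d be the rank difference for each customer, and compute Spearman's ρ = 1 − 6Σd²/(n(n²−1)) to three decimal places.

Ranks of variable 1: 5, 6, 2, 4, 3, 1
Ranks of variable 2: 2, 3, 6, 4, 1, 5
d = r₁ − r₂: 3, 3, -4, 0, 2, -4
d²: 9, 9, 16, 0, 4, 16; Σd² = 54
ρ = 1 − 6·54/(6·35) = 1 − 324/210 = -0.543

-0.543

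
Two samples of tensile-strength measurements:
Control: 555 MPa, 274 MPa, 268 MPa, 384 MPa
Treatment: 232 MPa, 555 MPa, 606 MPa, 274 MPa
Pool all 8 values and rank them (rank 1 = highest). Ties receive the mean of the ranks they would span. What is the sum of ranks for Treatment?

17

Sorted (descending): 606, 555, 555, 384, 274, 274, 268, 232
The 2 values of 555 occupy positions 2–3 → average rank (2+3)/2 = 2.5.
The 2 values of 274 occupy positions 5–6 → average rank (5+6)/2 = 5.5.
Treatment values → pooled ranks: 232→8, 555→2.5, 606→1, 274→5.5
Rank sum = 8 + 2.5 + 1 + 5.5 = 17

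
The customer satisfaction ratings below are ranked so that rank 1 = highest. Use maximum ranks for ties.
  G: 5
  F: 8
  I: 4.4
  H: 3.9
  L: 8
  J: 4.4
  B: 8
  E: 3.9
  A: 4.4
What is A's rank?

Sorted (descending): 8, 8, 8, 5, 4.4, 4.4, 4.4, 3.9, 3.9
The 3 values of 8 occupy positions 1–3 → each gets rank 3.
The 3 values of 4.4 occupy positions 5–7 → each gets rank 7.
The 2 values of 3.9 occupy positions 8–9 → each gets rank 9.
A has value 4.4 → rank 7.

7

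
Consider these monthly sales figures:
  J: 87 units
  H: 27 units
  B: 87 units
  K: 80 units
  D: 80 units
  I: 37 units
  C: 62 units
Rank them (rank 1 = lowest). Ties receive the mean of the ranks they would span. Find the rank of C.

Sorted (ascending): 27, 37, 62, 80, 80, 87, 87
The 2 values of 80 occupy positions 4–5 → average rank (4+5)/2 = 4.5.
The 2 values of 87 occupy positions 6–7 → average rank (6+7)/2 = 6.5.
C has value 62 units → rank 3.

3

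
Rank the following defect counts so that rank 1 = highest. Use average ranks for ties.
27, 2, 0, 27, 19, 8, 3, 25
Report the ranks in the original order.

Sorted (descending): 27, 27, 25, 19, 8, 3, 2, 0
The 2 values of 27 occupy positions 1–2 → average rank (1+2)/2 = 1.5.

1.5, 7, 8, 1.5, 4, 5, 6, 3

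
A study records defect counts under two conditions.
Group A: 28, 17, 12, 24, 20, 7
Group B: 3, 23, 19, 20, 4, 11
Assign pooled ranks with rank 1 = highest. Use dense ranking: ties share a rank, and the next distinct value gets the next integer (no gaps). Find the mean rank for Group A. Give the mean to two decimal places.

4.83

Sorted (descending): 28, 24, 23, 20, 20, 19, 17, 12, 11, 7, 4, 3
The 2 values of 20 share dense rank 4.
Remaining distinct values take the next consecutive integers.
Group A values → pooled ranks: 28→1, 17→6, 12→7, 24→2, 20→4, 7→9
Mean rank = (1 + 6 + 7 + 2 + 4 + 9) / 6 = 4.83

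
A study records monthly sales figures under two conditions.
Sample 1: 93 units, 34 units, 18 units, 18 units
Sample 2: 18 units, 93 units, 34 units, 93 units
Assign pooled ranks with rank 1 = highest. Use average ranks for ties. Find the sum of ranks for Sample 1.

20.5

Sorted (descending): 93, 93, 93, 34, 34, 18, 18, 18
The 3 values of 93 occupy positions 1–3 → average rank 2.
The 2 values of 34 occupy positions 4–5 → average rank (4+5)/2 = 4.5.
The 3 values of 18 occupy positions 6–8 → average rank 7.
Sample 1 values → pooled ranks: 93→2, 34→4.5, 18→7, 18→7
Rank sum = 2 + 4.5 + 7 + 7 = 20.5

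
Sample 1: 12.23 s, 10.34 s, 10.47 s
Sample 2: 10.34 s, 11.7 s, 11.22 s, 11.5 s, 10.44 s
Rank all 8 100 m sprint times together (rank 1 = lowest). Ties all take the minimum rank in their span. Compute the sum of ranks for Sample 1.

13

Sorted (ascending): 10.34, 10.34, 10.44, 10.47, 11.22, 11.5, 11.7, 12.23
The 2 values of 10.34 occupy positions 1–2 → each gets rank 1.
Sample 1 values → pooled ranks: 12.23→8, 10.34→1, 10.47→4
Rank sum = 8 + 1 + 4 = 13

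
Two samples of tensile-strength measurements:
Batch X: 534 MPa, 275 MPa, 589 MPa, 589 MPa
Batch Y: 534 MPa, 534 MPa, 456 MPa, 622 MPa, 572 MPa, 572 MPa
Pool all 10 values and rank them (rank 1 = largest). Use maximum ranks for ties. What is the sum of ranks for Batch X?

Sorted (descending): 622, 589, 589, 572, 572, 534, 534, 534, 456, 275
The 2 values of 589 occupy positions 2–3 → each gets rank 3.
The 2 values of 572 occupy positions 4–5 → each gets rank 5.
The 3 values of 534 occupy positions 6–8 → each gets rank 8.
Batch X values → pooled ranks: 534→8, 275→10, 589→3, 589→3
Rank sum = 8 + 10 + 3 + 3 = 24

24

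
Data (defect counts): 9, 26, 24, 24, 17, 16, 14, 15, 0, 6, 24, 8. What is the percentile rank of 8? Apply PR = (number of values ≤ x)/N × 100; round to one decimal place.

25.0

N = 12.
Strictly below 8: 2. Equal to 8: 1.
PR = 3/12 × 100 = 25.0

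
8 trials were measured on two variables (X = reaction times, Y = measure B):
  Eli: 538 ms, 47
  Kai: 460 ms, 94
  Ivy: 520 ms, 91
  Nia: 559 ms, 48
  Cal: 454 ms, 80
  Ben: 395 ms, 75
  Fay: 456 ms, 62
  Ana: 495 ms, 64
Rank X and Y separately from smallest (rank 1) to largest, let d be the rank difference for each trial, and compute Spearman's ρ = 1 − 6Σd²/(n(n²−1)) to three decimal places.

Ranks of variable 1: 7, 4, 6, 8, 2, 1, 3, 5
Ranks of variable 2: 1, 8, 7, 2, 6, 5, 3, 4
d = r₁ − r₂: 6, -4, -1, 6, -4, -4, 0, 1
d²: 36, 16, 1, 36, 16, 16, 0, 1; Σd² = 122
ρ = 1 − 6·122/(8·63) = 1 − 732/504 = -0.452

-0.452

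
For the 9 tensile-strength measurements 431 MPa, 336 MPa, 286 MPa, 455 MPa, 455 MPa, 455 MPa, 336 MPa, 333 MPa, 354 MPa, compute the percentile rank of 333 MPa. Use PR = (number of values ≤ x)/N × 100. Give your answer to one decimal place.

N = 9.
Strictly below 333: 1. Equal to 333: 1.
PR = 2/9 × 100 = 22.2

22.2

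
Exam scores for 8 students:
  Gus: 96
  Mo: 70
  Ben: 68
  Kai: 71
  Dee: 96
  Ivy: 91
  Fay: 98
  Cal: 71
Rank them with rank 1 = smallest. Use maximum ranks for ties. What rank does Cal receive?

4

Sorted (ascending): 68, 70, 71, 71, 91, 96, 96, 98
The 2 values of 71 occupy positions 3–4 → each gets rank 4.
The 2 values of 96 occupy positions 6–7 → each gets rank 7.
Cal has value 71 → rank 4.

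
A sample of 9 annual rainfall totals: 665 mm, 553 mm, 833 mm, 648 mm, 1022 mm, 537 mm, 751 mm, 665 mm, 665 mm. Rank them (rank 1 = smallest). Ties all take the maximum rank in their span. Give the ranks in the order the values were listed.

6, 2, 8, 3, 9, 1, 7, 6, 6

Sorted (ascending): 537, 553, 648, 665, 665, 665, 751, 833, 1022
The 3 values of 665 occupy positions 4–6 → each gets rank 6.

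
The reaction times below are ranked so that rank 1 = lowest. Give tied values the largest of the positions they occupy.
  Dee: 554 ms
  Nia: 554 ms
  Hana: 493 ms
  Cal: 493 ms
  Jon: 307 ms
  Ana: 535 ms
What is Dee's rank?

6

Sorted (ascending): 307, 493, 493, 535, 554, 554
The 2 values of 493 occupy positions 2–3 → each gets rank 3.
The 2 values of 554 occupy positions 5–6 → each gets rank 6.
Dee has value 554 ms → rank 6.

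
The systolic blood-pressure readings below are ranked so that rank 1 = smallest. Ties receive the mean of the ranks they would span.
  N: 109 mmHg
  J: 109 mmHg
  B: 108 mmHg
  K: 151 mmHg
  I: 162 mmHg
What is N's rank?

Sorted (ascending): 108, 109, 109, 151, 162
The 2 values of 109 occupy positions 2–3 → average rank (2+3)/2 = 2.5.
N has value 109 mmHg → rank 2.5.

2.5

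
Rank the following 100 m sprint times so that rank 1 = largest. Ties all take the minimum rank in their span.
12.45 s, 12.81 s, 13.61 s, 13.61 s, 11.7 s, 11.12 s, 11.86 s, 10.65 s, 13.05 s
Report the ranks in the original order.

Sorted (descending): 13.61, 13.61, 13.05, 12.81, 12.45, 11.86, 11.7, 11.12, 10.65
The 2 values of 13.61 occupy positions 1–2 → each gets rank 1.

5, 4, 1, 1, 7, 8, 6, 9, 3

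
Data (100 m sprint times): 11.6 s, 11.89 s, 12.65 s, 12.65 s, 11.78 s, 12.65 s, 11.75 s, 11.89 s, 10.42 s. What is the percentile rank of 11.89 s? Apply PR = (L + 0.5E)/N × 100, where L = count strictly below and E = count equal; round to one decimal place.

55.6

N = 9.
Strictly below 11.89: 4. Equal to 11.89: 2.
PR = (4 + 0.5·2)/9 × 100 = 55.6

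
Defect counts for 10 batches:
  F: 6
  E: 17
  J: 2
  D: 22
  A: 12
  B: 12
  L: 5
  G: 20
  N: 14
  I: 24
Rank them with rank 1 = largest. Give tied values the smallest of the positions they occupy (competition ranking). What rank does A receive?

Sorted (descending): 24, 22, 20, 17, 14, 12, 12, 6, 5, 2
The 2 values of 12 occupy positions 6–7 → each gets rank 6.
A has value 12 → rank 6.

6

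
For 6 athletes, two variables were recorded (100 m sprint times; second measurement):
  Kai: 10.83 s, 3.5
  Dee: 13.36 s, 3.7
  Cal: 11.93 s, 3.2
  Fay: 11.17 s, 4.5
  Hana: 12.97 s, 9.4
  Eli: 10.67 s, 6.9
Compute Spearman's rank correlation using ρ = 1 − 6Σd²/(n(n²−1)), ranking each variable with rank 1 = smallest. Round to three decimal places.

-0.029

Ranks of variable 1: 2, 6, 4, 3, 5, 1
Ranks of variable 2: 2, 3, 1, 4, 6, 5
d = r₁ − r₂: 0, 3, 3, -1, -1, -4
d²: 0, 9, 9, 1, 1, 16; Σd² = 36
ρ = 1 − 6·36/(6·35) = 1 − 216/210 = -0.029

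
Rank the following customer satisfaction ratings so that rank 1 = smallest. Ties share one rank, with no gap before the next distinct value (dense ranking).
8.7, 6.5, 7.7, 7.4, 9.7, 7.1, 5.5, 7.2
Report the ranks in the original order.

7, 2, 6, 5, 8, 3, 1, 4

Sorted (ascending): 5.5, 6.5, 7.1, 7.2, 7.4, 7.7, 8.7, 9.7
No ties — each value takes its position as its rank.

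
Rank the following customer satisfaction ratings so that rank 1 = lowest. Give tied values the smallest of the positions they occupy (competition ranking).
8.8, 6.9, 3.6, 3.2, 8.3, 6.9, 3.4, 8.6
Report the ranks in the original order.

8, 4, 3, 1, 6, 4, 2, 7

Sorted (ascending): 3.2, 3.4, 3.6, 6.9, 6.9, 8.3, 8.6, 8.8
The 2 values of 6.9 occupy positions 4–5 → each gets rank 4.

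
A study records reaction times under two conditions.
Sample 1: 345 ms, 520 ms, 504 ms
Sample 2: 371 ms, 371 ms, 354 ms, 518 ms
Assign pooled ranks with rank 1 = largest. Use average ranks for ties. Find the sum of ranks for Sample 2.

Sorted (descending): 520, 518, 504, 371, 371, 354, 345
The 2 values of 371 occupy positions 4–5 → average rank (4+5)/2 = 4.5.
Sample 2 values → pooled ranks: 371→4.5, 371→4.5, 354→6, 518→2
Rank sum = 4.5 + 4.5 + 6 + 2 = 17

17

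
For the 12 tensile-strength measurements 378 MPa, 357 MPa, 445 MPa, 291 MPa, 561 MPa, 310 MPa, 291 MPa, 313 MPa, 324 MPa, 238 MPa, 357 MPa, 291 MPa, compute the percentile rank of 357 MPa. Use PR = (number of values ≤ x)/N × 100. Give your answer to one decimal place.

N = 12.
Strictly below 357: 7. Equal to 357: 2.
PR = 9/12 × 100 = 75.0

75.0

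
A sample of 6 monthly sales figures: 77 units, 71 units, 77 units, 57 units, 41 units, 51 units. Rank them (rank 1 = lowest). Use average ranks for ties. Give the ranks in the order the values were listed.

Sorted (ascending): 41, 51, 57, 71, 77, 77
The 2 values of 77 occupy positions 5–6 → average rank (5+6)/2 = 5.5.

5.5, 4, 5.5, 3, 1, 2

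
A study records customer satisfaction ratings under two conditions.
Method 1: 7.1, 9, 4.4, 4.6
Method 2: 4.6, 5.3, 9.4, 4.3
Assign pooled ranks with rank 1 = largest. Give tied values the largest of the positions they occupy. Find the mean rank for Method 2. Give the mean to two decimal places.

Sorted (descending): 9.4, 9, 7.1, 5.3, 4.6, 4.6, 4.4, 4.3
The 2 values of 4.6 occupy positions 5–6 → each gets rank 6.
Method 2 values → pooled ranks: 4.6→6, 5.3→4, 9.4→1, 4.3→8
Mean rank = (6 + 4 + 1 + 8) / 4 = 4.75

4.75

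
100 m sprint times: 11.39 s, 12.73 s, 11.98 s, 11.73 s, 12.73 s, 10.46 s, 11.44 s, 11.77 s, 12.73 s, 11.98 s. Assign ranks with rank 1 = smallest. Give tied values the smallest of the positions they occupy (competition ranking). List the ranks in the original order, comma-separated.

2, 8, 6, 4, 8, 1, 3, 5, 8, 6

Sorted (ascending): 10.46, 11.39, 11.44, 11.73, 11.77, 11.98, 11.98, 12.73, 12.73, 12.73
The 2 values of 11.98 occupy positions 6–7 → each gets rank 6.
The 3 values of 12.73 occupy positions 8–10 → each gets rank 8.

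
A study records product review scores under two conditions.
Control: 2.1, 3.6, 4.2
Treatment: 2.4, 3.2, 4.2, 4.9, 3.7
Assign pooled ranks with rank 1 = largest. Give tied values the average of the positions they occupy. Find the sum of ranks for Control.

Sorted (descending): 4.9, 4.2, 4.2, 3.7, 3.6, 3.2, 2.4, 2.1
The 2 values of 4.2 occupy positions 2–3 → average rank (2+3)/2 = 2.5.
Control values → pooled ranks: 2.1→8, 3.6→5, 4.2→2.5
Rank sum = 8 + 5 + 2.5 = 15.5

15.5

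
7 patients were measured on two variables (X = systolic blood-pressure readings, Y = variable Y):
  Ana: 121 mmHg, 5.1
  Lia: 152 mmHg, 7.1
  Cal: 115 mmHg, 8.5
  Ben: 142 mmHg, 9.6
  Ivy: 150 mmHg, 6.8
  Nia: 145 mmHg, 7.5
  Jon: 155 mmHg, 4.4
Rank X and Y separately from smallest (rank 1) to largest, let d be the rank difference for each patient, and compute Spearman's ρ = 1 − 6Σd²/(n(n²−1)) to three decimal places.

Ranks of variable 1: 2, 6, 1, 3, 5, 4, 7
Ranks of variable 2: 2, 4, 6, 7, 3, 5, 1
d = r₁ − r₂: 0, 2, -5, -4, 2, -1, 6
d²: 0, 4, 25, 16, 4, 1, 36; Σd² = 86
ρ = 1 − 6·86/(7·48) = 1 − 516/336 = -0.536

-0.536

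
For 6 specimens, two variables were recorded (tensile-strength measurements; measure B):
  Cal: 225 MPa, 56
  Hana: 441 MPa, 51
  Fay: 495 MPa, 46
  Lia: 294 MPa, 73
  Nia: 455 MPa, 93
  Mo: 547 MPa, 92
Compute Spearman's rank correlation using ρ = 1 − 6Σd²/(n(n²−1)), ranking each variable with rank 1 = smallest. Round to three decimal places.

0.143

Ranks of variable 1: 1, 3, 5, 2, 4, 6
Ranks of variable 2: 3, 2, 1, 4, 6, 5
d = r₁ − r₂: -2, 1, 4, -2, -2, 1
d²: 4, 1, 16, 4, 4, 1; Σd² = 30
ρ = 1 − 6·30/(6·35) = 1 − 180/210 = 0.143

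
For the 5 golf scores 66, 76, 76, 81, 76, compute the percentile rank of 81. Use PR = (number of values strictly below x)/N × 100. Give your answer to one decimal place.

80.0

N = 5.
Strictly below 81: 4. Equal to 81: 1.
PR = 4/5 × 100 = 80.0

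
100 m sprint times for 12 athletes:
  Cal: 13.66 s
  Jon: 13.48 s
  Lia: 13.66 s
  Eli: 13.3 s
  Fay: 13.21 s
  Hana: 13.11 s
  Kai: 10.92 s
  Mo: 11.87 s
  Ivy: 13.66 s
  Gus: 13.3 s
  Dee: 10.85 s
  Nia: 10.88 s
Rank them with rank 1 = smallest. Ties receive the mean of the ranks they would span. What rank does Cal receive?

11

Sorted (ascending): 10.85, 10.88, 10.92, 11.87, 13.11, 13.21, 13.3, 13.3, 13.48, 13.66, 13.66, 13.66
The 2 values of 13.3 occupy positions 7–8 → average rank (7+8)/2 = 7.5.
The 3 values of 13.66 occupy positions 10–12 → average rank 11.
Cal has value 13.66 s → rank 11.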